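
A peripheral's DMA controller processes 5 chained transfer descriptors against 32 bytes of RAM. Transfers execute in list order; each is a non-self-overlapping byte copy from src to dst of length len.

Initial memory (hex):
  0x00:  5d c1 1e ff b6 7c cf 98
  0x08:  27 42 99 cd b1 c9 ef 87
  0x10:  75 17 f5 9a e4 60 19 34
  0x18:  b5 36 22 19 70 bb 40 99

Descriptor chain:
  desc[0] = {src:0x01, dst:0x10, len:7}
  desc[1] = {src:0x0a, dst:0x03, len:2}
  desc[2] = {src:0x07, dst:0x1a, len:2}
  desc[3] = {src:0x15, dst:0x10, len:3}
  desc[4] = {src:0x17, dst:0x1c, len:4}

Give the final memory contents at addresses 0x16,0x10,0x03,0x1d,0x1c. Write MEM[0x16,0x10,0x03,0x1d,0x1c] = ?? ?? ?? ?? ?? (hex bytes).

[0] 0x01->0x10 len=7 : c1 1e ff b6 7c cf 98
[1] 0x0a->0x03 len=2 : 99 cd
[2] 0x07->0x1a len=2 : 98 27
[3] 0x15->0x10 len=3 : cf 98 34
[4] 0x17->0x1c len=4 : 34 b5 36 98
query mem[0x16]=0x98, mem[0x10]=0xcf, mem[0x03]=0x99, mem[0x1d]=0xb5, mem[0x1c]=0x34

MEM[0x16,0x10,0x03,0x1d,0x1c] = 98 cf 99 b5 34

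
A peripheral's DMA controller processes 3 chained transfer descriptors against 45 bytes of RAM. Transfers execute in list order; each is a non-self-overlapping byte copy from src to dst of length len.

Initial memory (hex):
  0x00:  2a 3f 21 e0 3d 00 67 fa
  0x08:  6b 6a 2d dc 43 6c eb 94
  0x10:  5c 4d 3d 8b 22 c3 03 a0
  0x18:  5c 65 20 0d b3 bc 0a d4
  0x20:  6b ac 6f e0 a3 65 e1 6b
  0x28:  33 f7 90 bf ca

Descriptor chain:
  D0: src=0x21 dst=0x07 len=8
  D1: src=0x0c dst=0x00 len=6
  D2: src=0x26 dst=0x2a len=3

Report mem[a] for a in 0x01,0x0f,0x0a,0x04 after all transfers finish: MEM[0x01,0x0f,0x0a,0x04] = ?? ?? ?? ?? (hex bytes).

  after D0: wrote 8B at 0x07 = ac6fe0a365e16b33
  after D1: wrote 6B at 0x00 = e16b33945c4d
  after D2: wrote 3B at 0x2a = e16b33
query mem[0x01]=0x6b, mem[0x0f]=0x94, mem[0x0a]=0xa3, mem[0x04]=0x5c

MEM[0x01,0x0f,0x0a,0x04] = 6b 94 a3 5c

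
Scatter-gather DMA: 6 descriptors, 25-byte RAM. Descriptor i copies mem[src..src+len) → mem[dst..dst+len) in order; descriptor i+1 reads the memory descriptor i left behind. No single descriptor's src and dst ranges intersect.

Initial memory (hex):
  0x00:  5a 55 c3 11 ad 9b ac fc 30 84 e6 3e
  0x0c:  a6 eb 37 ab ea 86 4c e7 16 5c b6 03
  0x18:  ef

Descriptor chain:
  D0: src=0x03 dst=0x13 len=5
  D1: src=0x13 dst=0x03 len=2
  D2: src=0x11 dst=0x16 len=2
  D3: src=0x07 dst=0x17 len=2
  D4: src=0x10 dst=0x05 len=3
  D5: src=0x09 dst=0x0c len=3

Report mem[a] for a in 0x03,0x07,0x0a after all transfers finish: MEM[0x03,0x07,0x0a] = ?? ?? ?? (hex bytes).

MEM[0x03,0x07,0x0a] = 11 4c e6

D0: mem[0x13..0x17] <- [11 ad 9b ac fc]
D1: mem[0x03..0x04] <- [11 ad]
D2: mem[0x16..0x17] <- [86 4c]
D3: mem[0x17..0x18] <- [fc 30]
D4: mem[0x05..0x07] <- [ea 86 4c]
D5: mem[0x0c..0x0e] <- [84 e6 3e]
query mem[0x03]=0x11, mem[0x07]=0x4c, mem[0x0a]=0xe6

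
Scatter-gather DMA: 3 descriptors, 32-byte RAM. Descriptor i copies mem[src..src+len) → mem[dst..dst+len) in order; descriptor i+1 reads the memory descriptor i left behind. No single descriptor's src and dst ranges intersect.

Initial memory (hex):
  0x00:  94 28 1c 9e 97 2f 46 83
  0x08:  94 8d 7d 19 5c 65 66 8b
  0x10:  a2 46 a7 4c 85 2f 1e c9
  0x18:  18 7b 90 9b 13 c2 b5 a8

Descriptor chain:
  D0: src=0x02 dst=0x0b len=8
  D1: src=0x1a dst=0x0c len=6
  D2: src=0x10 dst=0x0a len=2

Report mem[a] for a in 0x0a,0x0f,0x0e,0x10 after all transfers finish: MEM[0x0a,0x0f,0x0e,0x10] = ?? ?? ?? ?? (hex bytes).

MEM[0x0a,0x0f,0x0e,0x10] = b5 c2 13 b5

  after D0: wrote 8B at 0x0b = 1c9e972f4683948d
  after D1: wrote 6B at 0x0c = 909b13c2b5a8
  after D2: wrote 2B at 0x0a = b5a8
query mem[0x0a]=0xb5, mem[0x0f]=0xc2, mem[0x0e]=0x13, mem[0x10]=0xb5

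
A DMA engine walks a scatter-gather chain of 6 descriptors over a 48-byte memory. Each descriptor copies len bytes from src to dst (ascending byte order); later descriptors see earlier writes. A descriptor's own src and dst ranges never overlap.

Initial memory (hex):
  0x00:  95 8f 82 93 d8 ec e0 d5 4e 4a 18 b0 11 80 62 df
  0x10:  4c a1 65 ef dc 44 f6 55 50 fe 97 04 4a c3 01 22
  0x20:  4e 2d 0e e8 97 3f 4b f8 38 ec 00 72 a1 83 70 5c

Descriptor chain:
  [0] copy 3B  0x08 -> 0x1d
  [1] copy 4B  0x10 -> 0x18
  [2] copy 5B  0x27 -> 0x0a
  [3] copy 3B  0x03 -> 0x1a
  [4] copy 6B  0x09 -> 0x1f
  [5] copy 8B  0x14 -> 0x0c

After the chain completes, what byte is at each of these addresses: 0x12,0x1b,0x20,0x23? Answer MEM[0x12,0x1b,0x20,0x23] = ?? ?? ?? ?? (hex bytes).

MEM[0x12,0x1b,0x20,0x23] = 93 d8 f8 00

  after D0: wrote 3B at 0x1d = 4e4a18
  after D1: wrote 4B at 0x18 = 4ca165ef
  after D2: wrote 5B at 0x0a = f838ec0072
  after D3: wrote 3B at 0x1a = 93d8ec
  after D4: wrote 6B at 0x1f = 4af838ec0072
  after D5: wrote 8B at 0x0c = dc44f6554ca193d8
query mem[0x12]=0x93, mem[0x1b]=0xd8, mem[0x20]=0xf8, mem[0x23]=0x00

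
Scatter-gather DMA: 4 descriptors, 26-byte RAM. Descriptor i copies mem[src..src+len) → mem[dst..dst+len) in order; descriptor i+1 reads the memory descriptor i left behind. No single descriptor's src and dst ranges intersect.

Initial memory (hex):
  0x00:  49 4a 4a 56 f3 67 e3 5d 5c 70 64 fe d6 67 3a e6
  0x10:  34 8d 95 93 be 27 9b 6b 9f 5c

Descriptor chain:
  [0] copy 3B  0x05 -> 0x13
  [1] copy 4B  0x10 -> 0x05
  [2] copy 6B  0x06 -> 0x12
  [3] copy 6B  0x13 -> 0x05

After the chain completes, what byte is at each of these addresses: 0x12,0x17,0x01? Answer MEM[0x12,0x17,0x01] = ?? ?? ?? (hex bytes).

[0] 0x05->0x13 len=3 : 67 e3 5d
[1] 0x10->0x05 len=4 : 34 8d 95 67
[2] 0x06->0x12 len=6 : 8d 95 67 70 64 fe
[3] 0x13->0x05 len=6 : 95 67 70 64 fe 9f
query mem[0x12]=0x8d, mem[0x17]=0xfe, mem[0x01]=0x4a

MEM[0x12,0x17,0x01] = 8d fe 4a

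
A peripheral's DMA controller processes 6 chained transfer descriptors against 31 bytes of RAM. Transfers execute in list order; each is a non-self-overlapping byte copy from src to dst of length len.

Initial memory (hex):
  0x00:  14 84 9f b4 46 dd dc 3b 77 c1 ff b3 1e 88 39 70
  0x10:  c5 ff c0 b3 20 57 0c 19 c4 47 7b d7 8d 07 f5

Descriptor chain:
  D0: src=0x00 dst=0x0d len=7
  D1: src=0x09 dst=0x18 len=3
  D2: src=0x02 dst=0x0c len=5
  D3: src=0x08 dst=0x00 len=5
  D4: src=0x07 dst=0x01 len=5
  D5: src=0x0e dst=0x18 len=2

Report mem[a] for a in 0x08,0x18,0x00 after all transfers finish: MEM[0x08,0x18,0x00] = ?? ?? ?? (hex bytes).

MEM[0x08,0x18,0x00] = 77 46 77

[0] 0x00->0x0d len=7 : 14 84 9f b4 46 dd dc
[1] 0x09->0x18 len=3 : c1 ff b3
[2] 0x02->0x0c len=5 : 9f b4 46 dd dc
[3] 0x08->0x00 len=5 : 77 c1 ff b3 9f
[4] 0x07->0x01 len=5 : 3b 77 c1 ff b3
[5] 0x0e->0x18 len=2 : 46 dd
query mem[0x08]=0x77, mem[0x18]=0x46, mem[0x00]=0x77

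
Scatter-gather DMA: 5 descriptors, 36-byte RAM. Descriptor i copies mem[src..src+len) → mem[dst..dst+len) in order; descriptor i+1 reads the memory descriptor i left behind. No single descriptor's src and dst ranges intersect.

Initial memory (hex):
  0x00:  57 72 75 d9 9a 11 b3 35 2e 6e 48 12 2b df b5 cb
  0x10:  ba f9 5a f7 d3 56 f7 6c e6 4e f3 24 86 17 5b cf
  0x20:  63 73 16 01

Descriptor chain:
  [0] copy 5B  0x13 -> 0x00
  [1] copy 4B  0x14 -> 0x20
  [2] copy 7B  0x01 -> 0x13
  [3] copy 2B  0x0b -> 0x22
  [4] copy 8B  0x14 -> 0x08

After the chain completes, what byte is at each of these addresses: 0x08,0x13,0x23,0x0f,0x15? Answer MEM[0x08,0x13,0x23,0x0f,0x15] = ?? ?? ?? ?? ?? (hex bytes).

MEM[0x08,0x13,0x23,0x0f,0x15] = 56 d3 2b 24 f7

D0: mem[0x00..0x04] <- [f7 d3 56 f7 6c]
D1: mem[0x20..0x23] <- [d3 56 f7 6c]
D2: mem[0x13..0x19] <- [d3 56 f7 6c 11 b3 35]
D3: mem[0x22..0x23] <- [12 2b]
D4: mem[0x08..0x0f] <- [56 f7 6c 11 b3 35 f3 24]
query mem[0x08]=0x56, mem[0x13]=0xd3, mem[0x23]=0x2b, mem[0x0f]=0x24, mem[0x15]=0xf7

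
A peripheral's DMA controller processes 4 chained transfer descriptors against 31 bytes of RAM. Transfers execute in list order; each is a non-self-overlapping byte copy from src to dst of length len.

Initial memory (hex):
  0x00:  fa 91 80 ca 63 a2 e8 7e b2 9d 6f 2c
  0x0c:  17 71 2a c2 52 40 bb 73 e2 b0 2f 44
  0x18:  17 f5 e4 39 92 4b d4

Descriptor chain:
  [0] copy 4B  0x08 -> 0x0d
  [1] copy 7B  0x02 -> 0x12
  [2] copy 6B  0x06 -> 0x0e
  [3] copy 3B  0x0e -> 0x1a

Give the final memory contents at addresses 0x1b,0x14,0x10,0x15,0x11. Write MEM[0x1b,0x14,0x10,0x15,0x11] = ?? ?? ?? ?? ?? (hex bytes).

  after D0: wrote 4B at 0x0d = b29d6f2c
  after D1: wrote 7B at 0x12 = 80ca63a2e87eb2
  after D2: wrote 6B at 0x0e = e87eb29d6f2c
  after D3: wrote 3B at 0x1a = e87eb2
query mem[0x1b]=0x7e, mem[0x14]=0x63, mem[0x10]=0xb2, mem[0x15]=0xa2, mem[0x11]=0x9d

MEM[0x1b,0x14,0x10,0x15,0x11] = 7e 63 b2 a2 9d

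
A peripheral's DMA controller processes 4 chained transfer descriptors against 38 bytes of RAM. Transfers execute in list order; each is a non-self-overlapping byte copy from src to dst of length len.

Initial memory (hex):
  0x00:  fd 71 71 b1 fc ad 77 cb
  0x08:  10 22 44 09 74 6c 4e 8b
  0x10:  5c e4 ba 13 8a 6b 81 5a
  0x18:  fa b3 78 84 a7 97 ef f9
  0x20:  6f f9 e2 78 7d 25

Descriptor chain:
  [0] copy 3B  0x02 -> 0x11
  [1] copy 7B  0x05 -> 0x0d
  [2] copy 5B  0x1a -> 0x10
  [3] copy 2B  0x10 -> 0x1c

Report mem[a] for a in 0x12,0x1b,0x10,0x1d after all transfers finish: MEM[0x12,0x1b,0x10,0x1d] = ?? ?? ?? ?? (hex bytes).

MEM[0x12,0x1b,0x10,0x1d] = a7 84 78 84

D0: mem[0x11..0x13] <- [71 b1 fc]
D1: mem[0x0d..0x13] <- [ad 77 cb 10 22 44 09]
D2: mem[0x10..0x14] <- [78 84 a7 97 ef]
D3: mem[0x1c..0x1d] <- [78 84]
query mem[0x12]=0xa7, mem[0x1b]=0x84, mem[0x10]=0x78, mem[0x1d]=0x84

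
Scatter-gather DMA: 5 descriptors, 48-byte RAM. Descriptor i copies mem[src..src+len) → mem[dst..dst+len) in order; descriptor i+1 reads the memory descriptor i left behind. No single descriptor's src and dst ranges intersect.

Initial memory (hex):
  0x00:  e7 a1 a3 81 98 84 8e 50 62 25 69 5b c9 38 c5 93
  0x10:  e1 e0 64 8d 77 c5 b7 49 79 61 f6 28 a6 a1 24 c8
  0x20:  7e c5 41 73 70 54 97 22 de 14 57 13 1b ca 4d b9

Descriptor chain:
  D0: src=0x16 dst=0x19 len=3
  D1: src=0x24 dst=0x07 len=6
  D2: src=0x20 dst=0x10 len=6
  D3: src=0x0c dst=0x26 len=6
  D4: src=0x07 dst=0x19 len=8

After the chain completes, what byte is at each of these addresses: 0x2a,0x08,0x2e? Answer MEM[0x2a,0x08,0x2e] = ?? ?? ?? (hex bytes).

MEM[0x2a,0x08,0x2e] = 7e 54 4d

D0: mem[0x19..0x1b] <- [b7 49 79]
D1: mem[0x07..0x0c] <- [70 54 97 22 de 14]
D2: mem[0x10..0x15] <- [7e c5 41 73 70 54]
D3: mem[0x26..0x2b] <- [14 38 c5 93 7e c5]
D4: mem[0x19..0x20] <- [70 54 97 22 de 14 38 c5]
query mem[0x2a]=0x7e, mem[0x08]=0x54, mem[0x2e]=0x4d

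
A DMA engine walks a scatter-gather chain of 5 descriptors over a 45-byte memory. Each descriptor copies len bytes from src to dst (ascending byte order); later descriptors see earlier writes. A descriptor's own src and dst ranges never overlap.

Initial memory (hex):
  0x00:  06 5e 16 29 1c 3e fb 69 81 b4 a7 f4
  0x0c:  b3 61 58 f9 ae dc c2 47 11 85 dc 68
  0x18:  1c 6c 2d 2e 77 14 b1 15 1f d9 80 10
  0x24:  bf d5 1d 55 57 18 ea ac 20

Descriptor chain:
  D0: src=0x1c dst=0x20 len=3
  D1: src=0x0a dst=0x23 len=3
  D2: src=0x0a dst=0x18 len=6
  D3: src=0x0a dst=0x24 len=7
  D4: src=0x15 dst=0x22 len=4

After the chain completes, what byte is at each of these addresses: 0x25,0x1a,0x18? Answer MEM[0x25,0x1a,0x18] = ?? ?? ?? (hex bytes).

  after D0: wrote 3B at 0x20 = 7714b1
  after D1: wrote 3B at 0x23 = a7f4b3
  after D2: wrote 6B at 0x18 = a7f4b36158f9
  after D3: wrote 7B at 0x24 = a7f4b36158f9ae
  after D4: wrote 4B at 0x22 = 85dc68a7
query mem[0x25]=0xa7, mem[0x1a]=0xb3, mem[0x18]=0xa7

MEM[0x25,0x1a,0x18] = a7 b3 a7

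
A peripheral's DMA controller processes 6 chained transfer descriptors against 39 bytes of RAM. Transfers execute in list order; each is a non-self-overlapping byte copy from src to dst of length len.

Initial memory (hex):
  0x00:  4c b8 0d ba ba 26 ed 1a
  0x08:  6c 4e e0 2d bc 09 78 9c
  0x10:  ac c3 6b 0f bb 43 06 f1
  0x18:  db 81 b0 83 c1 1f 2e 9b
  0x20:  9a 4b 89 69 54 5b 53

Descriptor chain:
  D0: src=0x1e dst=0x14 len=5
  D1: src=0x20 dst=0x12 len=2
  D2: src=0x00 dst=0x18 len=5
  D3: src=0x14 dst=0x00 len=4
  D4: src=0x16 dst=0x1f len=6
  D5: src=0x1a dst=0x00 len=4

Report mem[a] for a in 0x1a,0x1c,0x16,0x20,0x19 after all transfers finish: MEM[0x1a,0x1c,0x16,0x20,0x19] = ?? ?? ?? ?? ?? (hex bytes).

MEM[0x1a,0x1c,0x16,0x20,0x19] = 0d ba 9a 4b b8

D0: mem[0x14..0x18] <- [2e 9b 9a 4b 89]
D1: mem[0x12..0x13] <- [9a 4b]
D2: mem[0x18..0x1c] <- [4c b8 0d ba ba]
D3: mem[0x00..0x03] <- [2e 9b 9a 4b]
D4: mem[0x1f..0x24] <- [9a 4b 4c b8 0d ba]
D5: mem[0x00..0x03] <- [0d ba ba 1f]
query mem[0x1a]=0x0d, mem[0x1c]=0xba, mem[0x16]=0x9a, mem[0x20]=0x4b, mem[0x19]=0xb8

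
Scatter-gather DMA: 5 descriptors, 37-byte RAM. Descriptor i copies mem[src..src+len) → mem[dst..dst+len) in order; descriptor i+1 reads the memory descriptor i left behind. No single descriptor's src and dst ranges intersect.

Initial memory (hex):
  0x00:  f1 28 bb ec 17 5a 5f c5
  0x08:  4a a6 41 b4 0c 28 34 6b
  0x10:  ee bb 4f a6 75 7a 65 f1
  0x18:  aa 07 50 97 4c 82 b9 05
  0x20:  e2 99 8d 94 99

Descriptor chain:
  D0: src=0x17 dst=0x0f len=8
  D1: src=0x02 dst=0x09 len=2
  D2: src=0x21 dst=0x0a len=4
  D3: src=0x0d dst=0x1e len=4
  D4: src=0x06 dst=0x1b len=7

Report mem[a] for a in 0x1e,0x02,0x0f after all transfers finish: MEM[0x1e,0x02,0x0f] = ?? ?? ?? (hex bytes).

MEM[0x1e,0x02,0x0f] = bb bb f1

  after D0: wrote 8B at 0x0f = f1aa0750974c82b9
  after D1: wrote 2B at 0x09 = bbec
  after D2: wrote 4B at 0x0a = 998d9499
  after D3: wrote 4B at 0x1e = 9934f1aa
  after D4: wrote 7B at 0x1b = 5fc54abb998d94
query mem[0x1e]=0xbb, mem[0x02]=0xbb, mem[0x0f]=0xf1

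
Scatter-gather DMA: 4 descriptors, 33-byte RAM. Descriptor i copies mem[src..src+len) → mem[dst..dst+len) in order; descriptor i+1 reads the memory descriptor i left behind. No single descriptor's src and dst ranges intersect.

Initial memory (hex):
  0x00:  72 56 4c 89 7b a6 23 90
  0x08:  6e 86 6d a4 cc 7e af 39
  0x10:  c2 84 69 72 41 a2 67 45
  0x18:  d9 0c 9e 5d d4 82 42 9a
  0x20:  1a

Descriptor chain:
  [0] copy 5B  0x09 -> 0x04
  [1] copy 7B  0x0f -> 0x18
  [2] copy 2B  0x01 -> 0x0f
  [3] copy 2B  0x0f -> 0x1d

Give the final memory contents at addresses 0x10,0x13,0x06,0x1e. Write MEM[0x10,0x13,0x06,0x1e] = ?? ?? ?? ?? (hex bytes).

[0] 0x09->0x04 len=5 : 86 6d a4 cc 7e
[1] 0x0f->0x18 len=7 : 39 c2 84 69 72 41 a2
[2] 0x01->0x0f len=2 : 56 4c
[3] 0x0f->0x1d len=2 : 56 4c
query mem[0x10]=0x4c, mem[0x13]=0x72, mem[0x06]=0xa4, mem[0x1e]=0x4c

MEM[0x10,0x13,0x06,0x1e] = 4c 72 a4 4c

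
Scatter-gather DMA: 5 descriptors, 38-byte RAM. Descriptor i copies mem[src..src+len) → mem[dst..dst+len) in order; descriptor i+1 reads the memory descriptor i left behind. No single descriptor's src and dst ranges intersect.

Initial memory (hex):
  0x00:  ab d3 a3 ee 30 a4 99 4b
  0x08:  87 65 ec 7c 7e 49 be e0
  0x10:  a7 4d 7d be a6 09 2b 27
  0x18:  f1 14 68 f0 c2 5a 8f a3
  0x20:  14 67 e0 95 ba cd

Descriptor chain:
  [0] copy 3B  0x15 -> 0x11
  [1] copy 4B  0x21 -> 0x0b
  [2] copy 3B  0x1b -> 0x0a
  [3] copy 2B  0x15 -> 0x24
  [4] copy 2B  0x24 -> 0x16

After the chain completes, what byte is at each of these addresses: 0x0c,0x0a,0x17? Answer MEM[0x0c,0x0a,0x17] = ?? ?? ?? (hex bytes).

MEM[0x0c,0x0a,0x17] = 5a f0 2b

[0] 0x15->0x11 len=3 : 09 2b 27
[1] 0x21->0x0b len=4 : 67 e0 95 ba
[2] 0x1b->0x0a len=3 : f0 c2 5a
[3] 0x15->0x24 len=2 : 09 2b
[4] 0x24->0x16 len=2 : 09 2b
query mem[0x0c]=0x5a, mem[0x0a]=0xf0, mem[0x17]=0x2b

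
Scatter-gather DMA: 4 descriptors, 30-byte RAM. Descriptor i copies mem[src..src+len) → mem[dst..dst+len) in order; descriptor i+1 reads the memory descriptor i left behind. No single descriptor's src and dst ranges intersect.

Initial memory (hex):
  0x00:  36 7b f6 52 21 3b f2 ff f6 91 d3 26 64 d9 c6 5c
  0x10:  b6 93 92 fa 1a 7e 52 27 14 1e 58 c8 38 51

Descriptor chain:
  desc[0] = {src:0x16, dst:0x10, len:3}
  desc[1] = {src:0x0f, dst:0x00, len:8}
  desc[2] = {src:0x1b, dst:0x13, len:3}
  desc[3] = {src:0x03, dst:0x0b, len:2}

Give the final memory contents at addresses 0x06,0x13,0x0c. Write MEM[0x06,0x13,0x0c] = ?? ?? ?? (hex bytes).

#0 dst[0x10+3] := {0x52,0x27,0x14}
#1 dst[0x00+8] := {0x5c,0x52,0x27,0x14,0xfa,0x1a,0x7e,0x52}
#2 dst[0x13+3] := {0xc8,0x38,0x51}
#3 dst[0x0b+2] := {0x14,0xfa}
query mem[0x06]=0x7e, mem[0x13]=0xc8, mem[0x0c]=0xfa

MEM[0x06,0x13,0x0c] = 7e c8 fa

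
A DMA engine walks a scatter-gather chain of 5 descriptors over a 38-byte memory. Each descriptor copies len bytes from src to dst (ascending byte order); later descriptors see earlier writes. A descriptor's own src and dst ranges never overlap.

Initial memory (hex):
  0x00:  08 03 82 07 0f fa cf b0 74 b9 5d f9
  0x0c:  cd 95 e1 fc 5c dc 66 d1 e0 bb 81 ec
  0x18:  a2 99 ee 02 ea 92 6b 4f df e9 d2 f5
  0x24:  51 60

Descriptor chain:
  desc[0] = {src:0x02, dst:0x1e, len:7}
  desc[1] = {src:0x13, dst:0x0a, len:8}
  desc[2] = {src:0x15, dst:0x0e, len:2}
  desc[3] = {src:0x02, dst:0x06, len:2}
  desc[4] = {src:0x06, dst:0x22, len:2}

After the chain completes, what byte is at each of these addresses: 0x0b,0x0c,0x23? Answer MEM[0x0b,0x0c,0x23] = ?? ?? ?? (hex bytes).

#0 dst[0x1e+7] := {0x82,0x07,0x0f,0xfa,0xcf,0xb0,0x74}
#1 dst[0x0a+8] := {0xd1,0xe0,0xbb,0x81,0xec,0xa2,0x99,0xee}
#2 dst[0x0e+2] := {0xbb,0x81}
#3 dst[0x06+2] := {0x82,0x07}
#4 dst[0x22+2] := {0x82,0x07}
query mem[0x0b]=0xe0, mem[0x0c]=0xbb, mem[0x23]=0x07

MEM[0x0b,0x0c,0x23] = e0 bb 07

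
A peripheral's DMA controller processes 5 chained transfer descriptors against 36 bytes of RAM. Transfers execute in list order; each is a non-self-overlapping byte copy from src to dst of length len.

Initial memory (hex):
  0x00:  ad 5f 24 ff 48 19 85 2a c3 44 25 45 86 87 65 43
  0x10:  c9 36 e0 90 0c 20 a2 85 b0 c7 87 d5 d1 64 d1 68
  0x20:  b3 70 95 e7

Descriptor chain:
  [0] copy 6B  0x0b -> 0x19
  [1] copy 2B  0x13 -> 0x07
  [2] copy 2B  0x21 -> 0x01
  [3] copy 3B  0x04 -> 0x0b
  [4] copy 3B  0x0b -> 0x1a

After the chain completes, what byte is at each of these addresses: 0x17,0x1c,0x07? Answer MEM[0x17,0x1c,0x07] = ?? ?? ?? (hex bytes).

MEM[0x17,0x1c,0x07] = 85 85 90

  after D0: wrote 6B at 0x19 = 4586876543c9
  after D1: wrote 2B at 0x07 = 900c
  after D2: wrote 2B at 0x01 = 7095
  after D3: wrote 3B at 0x0b = 481985
  after D4: wrote 3B at 0x1a = 481985
query mem[0x17]=0x85, mem[0x1c]=0x85, mem[0x07]=0x90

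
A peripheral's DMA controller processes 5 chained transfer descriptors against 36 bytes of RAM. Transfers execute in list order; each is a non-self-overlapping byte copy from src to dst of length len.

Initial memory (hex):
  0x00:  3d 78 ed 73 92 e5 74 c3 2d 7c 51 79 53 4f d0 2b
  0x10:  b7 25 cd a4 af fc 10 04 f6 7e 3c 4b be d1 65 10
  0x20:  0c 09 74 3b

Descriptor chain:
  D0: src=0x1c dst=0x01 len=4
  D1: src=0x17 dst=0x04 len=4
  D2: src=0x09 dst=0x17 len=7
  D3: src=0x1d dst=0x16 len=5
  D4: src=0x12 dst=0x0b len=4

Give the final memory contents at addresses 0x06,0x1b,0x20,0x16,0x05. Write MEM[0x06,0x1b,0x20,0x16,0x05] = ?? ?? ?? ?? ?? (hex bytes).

MEM[0x06,0x1b,0x20,0x16,0x05] = 7e 4f 0c 2b f6

[0] 0x1c->0x01 len=4 : be d1 65 10
[1] 0x17->0x04 len=4 : 04 f6 7e 3c
[2] 0x09->0x17 len=7 : 7c 51 79 53 4f d0 2b
[3] 0x1d->0x16 len=5 : 2b 65 10 0c 09
[4] 0x12->0x0b len=4 : cd a4 af fc
query mem[0x06]=0x7e, mem[0x1b]=0x4f, mem[0x20]=0x0c, mem[0x16]=0x2b, mem[0x05]=0xf6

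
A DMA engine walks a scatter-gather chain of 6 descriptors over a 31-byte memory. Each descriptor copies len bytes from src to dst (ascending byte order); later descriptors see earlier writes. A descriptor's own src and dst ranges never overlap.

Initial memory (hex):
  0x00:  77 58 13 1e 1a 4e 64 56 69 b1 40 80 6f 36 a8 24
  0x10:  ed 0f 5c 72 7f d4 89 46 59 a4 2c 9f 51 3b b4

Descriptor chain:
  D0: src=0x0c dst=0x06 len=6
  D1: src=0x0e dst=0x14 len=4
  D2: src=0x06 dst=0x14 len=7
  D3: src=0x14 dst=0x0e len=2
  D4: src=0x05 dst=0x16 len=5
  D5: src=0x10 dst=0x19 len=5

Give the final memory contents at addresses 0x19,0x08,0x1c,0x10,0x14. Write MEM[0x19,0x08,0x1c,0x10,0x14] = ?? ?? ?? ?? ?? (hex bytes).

MEM[0x19,0x08,0x1c,0x10,0x14] = ed a8 72 ed 6f

D0: mem[0x06..0x0b] <- [6f 36 a8 24 ed 0f]
D1: mem[0x14..0x17] <- [a8 24 ed 0f]
D2: mem[0x14..0x1a] <- [6f 36 a8 24 ed 0f 6f]
D3: mem[0x0e..0x0f] <- [6f 36]
D4: mem[0x16..0x1a] <- [4e 6f 36 a8 24]
D5: mem[0x19..0x1d] <- [ed 0f 5c 72 6f]
query mem[0x19]=0xed, mem[0x08]=0xa8, mem[0x1c]=0x72, mem[0x10]=0xed, mem[0x14]=0x6f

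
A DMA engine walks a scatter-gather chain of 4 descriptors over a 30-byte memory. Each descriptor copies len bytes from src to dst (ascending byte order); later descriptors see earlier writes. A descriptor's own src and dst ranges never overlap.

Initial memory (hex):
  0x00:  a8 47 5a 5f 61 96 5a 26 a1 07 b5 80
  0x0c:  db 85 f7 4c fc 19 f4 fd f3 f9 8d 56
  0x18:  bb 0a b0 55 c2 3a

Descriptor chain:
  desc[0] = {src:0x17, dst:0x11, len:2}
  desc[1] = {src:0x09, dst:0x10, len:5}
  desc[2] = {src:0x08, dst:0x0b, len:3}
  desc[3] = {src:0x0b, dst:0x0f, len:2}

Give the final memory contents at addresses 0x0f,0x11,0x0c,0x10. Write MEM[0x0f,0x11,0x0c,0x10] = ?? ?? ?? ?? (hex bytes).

[0] 0x17->0x11 len=2 : 56 bb
[1] 0x09->0x10 len=5 : 07 b5 80 db 85
[2] 0x08->0x0b len=3 : a1 07 b5
[3] 0x0b->0x0f len=2 : a1 07
query mem[0x0f]=0xa1, mem[0x11]=0xb5, mem[0x0c]=0x07, mem[0x10]=0x07

MEM[0x0f,0x11,0x0c,0x10] = a1 b5 07 07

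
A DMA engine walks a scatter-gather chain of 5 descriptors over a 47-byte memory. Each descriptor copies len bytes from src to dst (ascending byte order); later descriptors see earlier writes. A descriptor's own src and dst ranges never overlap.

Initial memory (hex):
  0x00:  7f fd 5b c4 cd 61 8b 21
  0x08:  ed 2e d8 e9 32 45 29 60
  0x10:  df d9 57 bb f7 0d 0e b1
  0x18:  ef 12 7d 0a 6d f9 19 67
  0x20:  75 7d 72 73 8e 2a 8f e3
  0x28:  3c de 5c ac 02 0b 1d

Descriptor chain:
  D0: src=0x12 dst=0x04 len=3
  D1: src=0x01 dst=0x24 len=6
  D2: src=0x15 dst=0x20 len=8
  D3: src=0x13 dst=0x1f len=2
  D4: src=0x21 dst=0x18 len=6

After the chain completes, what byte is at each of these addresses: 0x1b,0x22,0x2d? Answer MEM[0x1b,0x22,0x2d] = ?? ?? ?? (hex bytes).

MEM[0x1b,0x22,0x2d] = 12 b1 0b

  after D0: wrote 3B at 0x04 = 57bbf7
  after D1: wrote 6B at 0x24 = fd5bc457bbf7
  after D2: wrote 8B at 0x20 = 0d0eb1ef127d0a6d
  after D3: wrote 2B at 0x1f = bbf7
  after D4: wrote 6B at 0x18 = 0eb1ef127d0a
query mem[0x1b]=0x12, mem[0x22]=0xb1, mem[0x2d]=0x0b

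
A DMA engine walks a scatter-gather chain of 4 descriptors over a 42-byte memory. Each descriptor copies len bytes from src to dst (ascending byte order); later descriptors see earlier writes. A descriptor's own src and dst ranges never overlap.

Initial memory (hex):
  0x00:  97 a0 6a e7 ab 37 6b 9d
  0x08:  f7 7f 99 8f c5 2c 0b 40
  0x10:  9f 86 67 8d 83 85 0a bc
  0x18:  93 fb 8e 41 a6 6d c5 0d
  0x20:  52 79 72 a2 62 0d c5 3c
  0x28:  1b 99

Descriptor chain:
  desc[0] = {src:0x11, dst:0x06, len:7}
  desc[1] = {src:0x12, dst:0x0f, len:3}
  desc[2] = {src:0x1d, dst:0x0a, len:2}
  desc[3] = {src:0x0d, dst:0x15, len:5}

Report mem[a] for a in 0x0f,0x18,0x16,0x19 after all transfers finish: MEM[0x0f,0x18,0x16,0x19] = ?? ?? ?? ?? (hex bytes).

  after D0: wrote 7B at 0x06 = 86678d83850abc
  after D1: wrote 3B at 0x0f = 678d83
  after D2: wrote 2B at 0x0a = 6dc5
  after D3: wrote 5B at 0x15 = 2c0b678d83
query mem[0x0f]=0x67, mem[0x18]=0x8d, mem[0x16]=0x0b, mem[0x19]=0x83

MEM[0x0f,0x18,0x16,0x19] = 67 8d 0b 83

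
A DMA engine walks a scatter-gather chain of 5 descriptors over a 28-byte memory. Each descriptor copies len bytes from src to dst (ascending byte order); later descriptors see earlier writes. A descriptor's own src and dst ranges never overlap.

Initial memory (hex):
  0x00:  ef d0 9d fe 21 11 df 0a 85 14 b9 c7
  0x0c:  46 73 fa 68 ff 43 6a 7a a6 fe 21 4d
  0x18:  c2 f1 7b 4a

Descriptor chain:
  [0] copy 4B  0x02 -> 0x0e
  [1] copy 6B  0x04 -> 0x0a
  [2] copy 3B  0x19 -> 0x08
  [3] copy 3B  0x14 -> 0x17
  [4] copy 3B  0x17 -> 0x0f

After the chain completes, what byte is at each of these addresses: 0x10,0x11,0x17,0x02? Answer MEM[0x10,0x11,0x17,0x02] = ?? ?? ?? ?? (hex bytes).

#0 dst[0x0e+4] := {0x9d,0xfe,0x21,0x11}
#1 dst[0x0a+6] := {0x21,0x11,0xdf,0x0a,0x85,0x14}
#2 dst[0x08+3] := {0xf1,0x7b,0x4a}
#3 dst[0x17+3] := {0xa6,0xfe,0x21}
#4 dst[0x0f+3] := {0xa6,0xfe,0x21}
query mem[0x10]=0xfe, mem[0x11]=0x21, mem[0x17]=0xa6, mem[0x02]=0x9d

MEM[0x10,0x11,0x17,0x02] = fe 21 a6 9d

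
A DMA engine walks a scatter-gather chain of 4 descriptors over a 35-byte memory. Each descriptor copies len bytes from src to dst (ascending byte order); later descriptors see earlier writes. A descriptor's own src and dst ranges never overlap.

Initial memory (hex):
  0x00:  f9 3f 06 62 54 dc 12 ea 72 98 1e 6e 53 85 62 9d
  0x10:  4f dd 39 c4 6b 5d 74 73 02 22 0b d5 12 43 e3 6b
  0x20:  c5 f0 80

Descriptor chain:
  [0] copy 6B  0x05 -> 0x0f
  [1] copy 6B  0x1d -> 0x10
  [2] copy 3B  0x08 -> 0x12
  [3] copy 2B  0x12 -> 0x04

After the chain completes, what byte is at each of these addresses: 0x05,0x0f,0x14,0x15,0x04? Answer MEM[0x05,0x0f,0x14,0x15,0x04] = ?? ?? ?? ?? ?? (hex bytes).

#0 dst[0x0f+6] := {0xdc,0x12,0xea,0x72,0x98,0x1e}
#1 dst[0x10+6] := {0x43,0xe3,0x6b,0xc5,0xf0,0x80}
#2 dst[0x12+3] := {0x72,0x98,0x1e}
#3 dst[0x04+2] := {0x72,0x98}
query mem[0x05]=0x98, mem[0x0f]=0xdc, mem[0x14]=0x1e, mem[0x15]=0x80, mem[0x04]=0x72

MEM[0x05,0x0f,0x14,0x15,0x04] = 98 dc 1e 80 72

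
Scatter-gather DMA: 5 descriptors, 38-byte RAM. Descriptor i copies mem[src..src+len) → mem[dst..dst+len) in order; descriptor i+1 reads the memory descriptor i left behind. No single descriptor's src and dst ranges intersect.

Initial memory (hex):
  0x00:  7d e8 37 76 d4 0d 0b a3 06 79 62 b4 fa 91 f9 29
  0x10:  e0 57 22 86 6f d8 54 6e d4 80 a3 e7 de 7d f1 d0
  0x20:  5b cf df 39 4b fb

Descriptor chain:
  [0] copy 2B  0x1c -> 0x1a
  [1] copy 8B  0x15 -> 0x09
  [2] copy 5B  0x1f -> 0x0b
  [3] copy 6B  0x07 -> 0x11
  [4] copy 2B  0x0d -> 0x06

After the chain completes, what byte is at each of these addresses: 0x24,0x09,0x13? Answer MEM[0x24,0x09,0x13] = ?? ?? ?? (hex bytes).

MEM[0x24,0x09,0x13] = 4b d8 d8

[0] 0x1c->0x1a len=2 : de 7d
[1] 0x15->0x09 len=8 : d8 54 6e d4 80 de 7d de
[2] 0x1f->0x0b len=5 : d0 5b cf df 39
[3] 0x07->0x11 len=6 : a3 06 d8 54 d0 5b
[4] 0x0d->0x06 len=2 : cf df
query mem[0x24]=0x4b, mem[0x09]=0xd8, mem[0x13]=0xd8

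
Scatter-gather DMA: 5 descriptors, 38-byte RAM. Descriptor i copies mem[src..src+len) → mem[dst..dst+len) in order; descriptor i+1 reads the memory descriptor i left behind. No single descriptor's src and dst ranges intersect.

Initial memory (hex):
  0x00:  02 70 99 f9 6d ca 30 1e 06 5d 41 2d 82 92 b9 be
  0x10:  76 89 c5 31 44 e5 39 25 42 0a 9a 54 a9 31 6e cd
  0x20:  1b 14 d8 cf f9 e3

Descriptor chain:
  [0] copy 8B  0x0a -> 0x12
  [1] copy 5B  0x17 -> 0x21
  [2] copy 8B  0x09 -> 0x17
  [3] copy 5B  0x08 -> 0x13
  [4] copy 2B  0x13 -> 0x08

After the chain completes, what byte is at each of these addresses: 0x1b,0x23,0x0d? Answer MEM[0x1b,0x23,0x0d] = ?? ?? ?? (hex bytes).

  after D0: wrote 8B at 0x12 = 412d8292b9be7689
  after D1: wrote 5B at 0x21 = be76899a54
  after D2: wrote 8B at 0x17 = 5d412d8292b9be76
  after D3: wrote 5B at 0x13 = 065d412d82
  after D4: wrote 2B at 0x08 = 065d
query mem[0x1b]=0x92, mem[0x23]=0x89, mem[0x0d]=0x92

MEM[0x1b,0x23,0x0d] = 92 89 92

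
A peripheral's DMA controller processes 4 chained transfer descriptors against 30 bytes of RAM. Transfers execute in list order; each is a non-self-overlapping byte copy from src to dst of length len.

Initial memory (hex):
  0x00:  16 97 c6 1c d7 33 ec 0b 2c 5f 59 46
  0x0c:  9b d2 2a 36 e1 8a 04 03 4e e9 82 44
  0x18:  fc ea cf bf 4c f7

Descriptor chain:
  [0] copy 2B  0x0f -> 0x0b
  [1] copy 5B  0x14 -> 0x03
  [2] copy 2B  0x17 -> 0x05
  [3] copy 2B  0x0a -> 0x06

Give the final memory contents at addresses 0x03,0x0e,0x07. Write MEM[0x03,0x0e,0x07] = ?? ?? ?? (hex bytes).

D0: mem[0x0b..0x0c] <- [36 e1]
D1: mem[0x03..0x07] <- [4e e9 82 44 fc]
D2: mem[0x05..0x06] <- [44 fc]
D3: mem[0x06..0x07] <- [59 36]
query mem[0x03]=0x4e, mem[0x0e]=0x2a, mem[0x07]=0x36

MEM[0x03,0x0e,0x07] = 4e 2a 36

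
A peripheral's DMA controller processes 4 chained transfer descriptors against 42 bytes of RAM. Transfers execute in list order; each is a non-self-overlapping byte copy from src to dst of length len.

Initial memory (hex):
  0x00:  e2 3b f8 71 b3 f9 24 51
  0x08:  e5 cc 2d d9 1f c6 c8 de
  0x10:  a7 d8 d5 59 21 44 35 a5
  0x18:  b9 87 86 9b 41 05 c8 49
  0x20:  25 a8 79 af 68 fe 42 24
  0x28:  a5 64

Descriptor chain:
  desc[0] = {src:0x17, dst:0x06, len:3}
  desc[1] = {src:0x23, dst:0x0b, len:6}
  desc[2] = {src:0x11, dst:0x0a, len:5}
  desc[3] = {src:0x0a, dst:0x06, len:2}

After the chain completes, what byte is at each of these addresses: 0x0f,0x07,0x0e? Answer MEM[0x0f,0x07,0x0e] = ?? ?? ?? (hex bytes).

[0] 0x17->0x06 len=3 : a5 b9 87
[1] 0x23->0x0b len=6 : af 68 fe 42 24 a5
[2] 0x11->0x0a len=5 : d8 d5 59 21 44
[3] 0x0a->0x06 len=2 : d8 d5
query mem[0x0f]=0x24, mem[0x07]=0xd5, mem[0x0e]=0x44

MEM[0x0f,0x07,0x0e] = 24 d5 44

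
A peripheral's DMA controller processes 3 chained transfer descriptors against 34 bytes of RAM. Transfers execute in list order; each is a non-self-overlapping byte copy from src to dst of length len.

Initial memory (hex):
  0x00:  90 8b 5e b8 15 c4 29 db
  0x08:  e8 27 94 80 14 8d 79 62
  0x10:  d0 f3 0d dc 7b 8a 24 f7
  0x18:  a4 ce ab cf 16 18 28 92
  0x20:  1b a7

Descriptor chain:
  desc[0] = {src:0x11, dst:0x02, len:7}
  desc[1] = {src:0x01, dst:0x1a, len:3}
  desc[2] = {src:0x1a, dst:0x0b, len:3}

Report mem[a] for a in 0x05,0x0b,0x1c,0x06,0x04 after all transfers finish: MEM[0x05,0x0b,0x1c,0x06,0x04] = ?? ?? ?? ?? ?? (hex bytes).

MEM[0x05,0x0b,0x1c,0x06,0x04] = 7b 8b 0d 8a dc

[0] 0x11->0x02 len=7 : f3 0d dc 7b 8a 24 f7
[1] 0x01->0x1a len=3 : 8b f3 0d
[2] 0x1a->0x0b len=3 : 8b f3 0d
query mem[0x05]=0x7b, mem[0x0b]=0x8b, mem[0x1c]=0x0d, mem[0x06]=0x8a, mem[0x04]=0xdc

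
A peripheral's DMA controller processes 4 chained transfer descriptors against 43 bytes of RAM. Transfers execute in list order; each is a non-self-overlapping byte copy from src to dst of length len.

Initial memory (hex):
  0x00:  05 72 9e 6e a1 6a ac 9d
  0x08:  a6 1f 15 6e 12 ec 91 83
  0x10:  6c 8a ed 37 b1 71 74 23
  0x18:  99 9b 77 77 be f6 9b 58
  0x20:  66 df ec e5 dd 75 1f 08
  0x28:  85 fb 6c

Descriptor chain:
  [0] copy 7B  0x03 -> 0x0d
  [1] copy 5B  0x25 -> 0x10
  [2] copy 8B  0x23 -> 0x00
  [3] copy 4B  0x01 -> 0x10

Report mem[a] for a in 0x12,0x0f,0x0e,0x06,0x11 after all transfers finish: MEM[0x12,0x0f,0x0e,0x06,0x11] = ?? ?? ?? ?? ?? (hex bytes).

D0: mem[0x0d..0x13] <- [6e a1 6a ac 9d a6 1f]
D1: mem[0x10..0x14] <- [75 1f 08 85 fb]
D2: mem[0x00..0x07] <- [e5 dd 75 1f 08 85 fb 6c]
D3: mem[0x10..0x13] <- [dd 75 1f 08]
query mem[0x12]=0x1f, mem[0x0f]=0x6a, mem[0x0e]=0xa1, mem[0x06]=0xfb, mem[0x11]=0x75

MEM[0x12,0x0f,0x0e,0x06,0x11] = 1f 6a a1 fb 75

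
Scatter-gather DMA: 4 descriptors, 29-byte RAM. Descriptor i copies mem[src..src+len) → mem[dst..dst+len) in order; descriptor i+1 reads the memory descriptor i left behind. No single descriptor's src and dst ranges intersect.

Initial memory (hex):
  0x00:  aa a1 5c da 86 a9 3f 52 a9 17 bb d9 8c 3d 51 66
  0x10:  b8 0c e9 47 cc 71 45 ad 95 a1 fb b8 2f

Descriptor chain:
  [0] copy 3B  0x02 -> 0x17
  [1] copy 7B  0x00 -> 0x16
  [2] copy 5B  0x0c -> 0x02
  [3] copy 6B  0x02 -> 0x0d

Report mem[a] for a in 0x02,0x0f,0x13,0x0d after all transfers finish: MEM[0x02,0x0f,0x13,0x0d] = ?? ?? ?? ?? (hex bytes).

MEM[0x02,0x0f,0x13,0x0d] = 8c 51 47 8c

D0: mem[0x17..0x19] <- [5c da 86]
D1: mem[0x16..0x1c] <- [aa a1 5c da 86 a9 3f]
D2: mem[0x02..0x06] <- [8c 3d 51 66 b8]
D3: mem[0x0d..0x12] <- [8c 3d 51 66 b8 52]
query mem[0x02]=0x8c, mem[0x0f]=0x51, mem[0x13]=0x47, mem[0x0d]=0x8c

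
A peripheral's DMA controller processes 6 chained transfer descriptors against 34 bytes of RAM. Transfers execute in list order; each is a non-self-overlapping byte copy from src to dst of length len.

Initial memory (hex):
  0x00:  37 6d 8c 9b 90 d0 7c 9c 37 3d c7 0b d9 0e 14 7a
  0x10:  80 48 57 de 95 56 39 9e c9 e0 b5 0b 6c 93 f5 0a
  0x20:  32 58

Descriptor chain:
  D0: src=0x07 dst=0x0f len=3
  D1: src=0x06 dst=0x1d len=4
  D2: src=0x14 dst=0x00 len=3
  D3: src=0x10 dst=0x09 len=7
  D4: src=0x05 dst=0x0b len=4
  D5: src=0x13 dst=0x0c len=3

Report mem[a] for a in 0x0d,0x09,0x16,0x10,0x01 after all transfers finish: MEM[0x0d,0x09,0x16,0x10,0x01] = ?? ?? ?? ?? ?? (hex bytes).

MEM[0x0d,0x09,0x16,0x10,0x01] = 95 37 39 37 56

[0] 0x07->0x0f len=3 : 9c 37 3d
[1] 0x06->0x1d len=4 : 7c 9c 37 3d
[2] 0x14->0x00 len=3 : 95 56 39
[3] 0x10->0x09 len=7 : 37 3d 57 de 95 56 39
[4] 0x05->0x0b len=4 : d0 7c 9c 37
[5] 0x13->0x0c len=3 : de 95 56
query mem[0x0d]=0x95, mem[0x09]=0x37, mem[0x16]=0x39, mem[0x10]=0x37, mem[0x01]=0x56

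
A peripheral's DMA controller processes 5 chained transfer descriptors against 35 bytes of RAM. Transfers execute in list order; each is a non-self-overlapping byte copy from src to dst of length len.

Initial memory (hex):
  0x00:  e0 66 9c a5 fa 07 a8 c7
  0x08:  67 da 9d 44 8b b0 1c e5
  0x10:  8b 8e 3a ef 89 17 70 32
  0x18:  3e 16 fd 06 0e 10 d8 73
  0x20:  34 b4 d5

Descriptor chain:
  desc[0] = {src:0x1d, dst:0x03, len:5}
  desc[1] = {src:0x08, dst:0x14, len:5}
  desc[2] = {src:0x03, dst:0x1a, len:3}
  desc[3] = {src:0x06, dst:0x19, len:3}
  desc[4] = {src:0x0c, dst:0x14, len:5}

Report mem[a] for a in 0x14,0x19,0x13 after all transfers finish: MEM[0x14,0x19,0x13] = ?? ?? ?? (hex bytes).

#0 dst[0x03+5] := {0x10,0xd8,0x73,0x34,0xb4}
#1 dst[0x14+5] := {0x67,0xda,0x9d,0x44,0x8b}
#2 dst[0x1a+3] := {0x10,0xd8,0x73}
#3 dst[0x19+3] := {0x34,0xb4,0x67}
#4 dst[0x14+5] := {0x8b,0xb0,0x1c,0xe5,0x8b}
query mem[0x14]=0x8b, mem[0x19]=0x34, mem[0x13]=0xef

MEM[0x14,0x19,0x13] = 8b 34 ef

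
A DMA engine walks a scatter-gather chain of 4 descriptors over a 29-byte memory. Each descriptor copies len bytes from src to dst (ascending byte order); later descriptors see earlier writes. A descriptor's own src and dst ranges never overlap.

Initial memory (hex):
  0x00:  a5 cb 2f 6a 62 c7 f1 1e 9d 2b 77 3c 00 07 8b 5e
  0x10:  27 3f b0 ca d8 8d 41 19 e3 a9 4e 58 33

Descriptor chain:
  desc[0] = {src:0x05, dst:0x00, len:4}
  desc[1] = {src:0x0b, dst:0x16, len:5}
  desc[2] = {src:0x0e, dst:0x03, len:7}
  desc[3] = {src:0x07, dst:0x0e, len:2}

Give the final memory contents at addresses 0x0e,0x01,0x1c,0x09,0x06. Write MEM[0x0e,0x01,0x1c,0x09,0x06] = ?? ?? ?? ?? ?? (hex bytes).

MEM[0x0e,0x01,0x1c,0x09,0x06] = b0 f1 33 d8 3f

#0 dst[0x00+4] := {0xc7,0xf1,0x1e,0x9d}
#1 dst[0x16+5] := {0x3c,0x00,0x07,0x8b,0x5e}
#2 dst[0x03+7] := {0x8b,0x5e,0x27,0x3f,0xb0,0xca,0xd8}
#3 dst[0x0e+2] := {0xb0,0xca}
query mem[0x0e]=0xb0, mem[0x01]=0xf1, mem[0x1c]=0x33, mem[0x09]=0xd8, mem[0x06]=0x3f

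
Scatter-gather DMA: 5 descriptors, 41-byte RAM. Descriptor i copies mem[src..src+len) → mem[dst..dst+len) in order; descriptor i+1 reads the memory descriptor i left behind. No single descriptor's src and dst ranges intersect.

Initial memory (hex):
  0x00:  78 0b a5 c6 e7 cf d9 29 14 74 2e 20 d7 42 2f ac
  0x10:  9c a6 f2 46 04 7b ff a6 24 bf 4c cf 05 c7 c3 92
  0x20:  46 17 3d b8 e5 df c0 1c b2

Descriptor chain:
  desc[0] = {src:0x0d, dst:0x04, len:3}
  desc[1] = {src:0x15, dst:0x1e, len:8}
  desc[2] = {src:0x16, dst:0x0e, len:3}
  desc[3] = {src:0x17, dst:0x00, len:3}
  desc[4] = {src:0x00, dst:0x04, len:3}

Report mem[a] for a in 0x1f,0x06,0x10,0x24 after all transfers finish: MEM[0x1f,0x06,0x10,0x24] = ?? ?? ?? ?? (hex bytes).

MEM[0x1f,0x06,0x10,0x24] = ff bf 24 cf

#0 dst[0x04+3] := {0x42,0x2f,0xac}
#1 dst[0x1e+8] := {0x7b,0xff,0xa6,0x24,0xbf,0x4c,0xcf,0x05}
#2 dst[0x0e+3] := {0xff,0xa6,0x24}
#3 dst[0x00+3] := {0xa6,0x24,0xbf}
#4 dst[0x04+3] := {0xa6,0x24,0xbf}
query mem[0x1f]=0xff, mem[0x06]=0xbf, mem[0x10]=0x24, mem[0x24]=0xcf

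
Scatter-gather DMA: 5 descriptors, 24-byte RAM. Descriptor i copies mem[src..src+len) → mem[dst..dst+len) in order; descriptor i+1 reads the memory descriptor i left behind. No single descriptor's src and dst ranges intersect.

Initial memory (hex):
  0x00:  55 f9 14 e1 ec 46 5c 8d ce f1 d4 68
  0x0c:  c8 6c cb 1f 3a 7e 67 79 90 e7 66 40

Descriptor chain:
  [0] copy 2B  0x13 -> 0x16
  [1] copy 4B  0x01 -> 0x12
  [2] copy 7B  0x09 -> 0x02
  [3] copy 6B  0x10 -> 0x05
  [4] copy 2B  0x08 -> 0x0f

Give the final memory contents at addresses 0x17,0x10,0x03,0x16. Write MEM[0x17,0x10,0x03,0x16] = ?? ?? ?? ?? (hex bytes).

  after D0: wrote 2B at 0x16 = 7990
  after D1: wrote 4B at 0x12 = f914e1ec
  after D2: wrote 7B at 0x02 = f1d468c86ccb1f
  after D3: wrote 6B at 0x05 = 3a7ef914e1ec
  after D4: wrote 2B at 0x0f = 14e1
query mem[0x17]=0x90, mem[0x10]=0xe1, mem[0x03]=0xd4, mem[0x16]=0x79

MEM[0x17,0x10,0x03,0x16] = 90 e1 d4 79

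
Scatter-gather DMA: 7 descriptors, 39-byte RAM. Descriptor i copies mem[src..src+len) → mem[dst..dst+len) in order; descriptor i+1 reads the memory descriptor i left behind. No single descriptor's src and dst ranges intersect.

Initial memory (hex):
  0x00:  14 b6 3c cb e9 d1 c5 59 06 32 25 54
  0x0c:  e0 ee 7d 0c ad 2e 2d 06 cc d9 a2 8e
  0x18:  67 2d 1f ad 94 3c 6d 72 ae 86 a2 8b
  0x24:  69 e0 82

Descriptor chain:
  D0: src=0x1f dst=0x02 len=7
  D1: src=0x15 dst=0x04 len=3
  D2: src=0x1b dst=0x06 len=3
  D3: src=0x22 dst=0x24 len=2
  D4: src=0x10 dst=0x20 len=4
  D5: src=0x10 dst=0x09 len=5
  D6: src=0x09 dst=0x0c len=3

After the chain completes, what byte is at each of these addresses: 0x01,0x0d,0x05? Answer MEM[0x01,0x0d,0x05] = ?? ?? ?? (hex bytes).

MEM[0x01,0x0d,0x05] = b6 2e a2

#0 dst[0x02+7] := {0x72,0xae,0x86,0xa2,0x8b,0x69,0xe0}
#1 dst[0x04+3] := {0xd9,0xa2,0x8e}
#2 dst[0x06+3] := {0xad,0x94,0x3c}
#3 dst[0x24+2] := {0xa2,0x8b}
#4 dst[0x20+4] := {0xad,0x2e,0x2d,0x06}
#5 dst[0x09+5] := {0xad,0x2e,0x2d,0x06,0xcc}
#6 dst[0x0c+3] := {0xad,0x2e,0x2d}
query mem[0x01]=0xb6, mem[0x0d]=0x2e, mem[0x05]=0xa2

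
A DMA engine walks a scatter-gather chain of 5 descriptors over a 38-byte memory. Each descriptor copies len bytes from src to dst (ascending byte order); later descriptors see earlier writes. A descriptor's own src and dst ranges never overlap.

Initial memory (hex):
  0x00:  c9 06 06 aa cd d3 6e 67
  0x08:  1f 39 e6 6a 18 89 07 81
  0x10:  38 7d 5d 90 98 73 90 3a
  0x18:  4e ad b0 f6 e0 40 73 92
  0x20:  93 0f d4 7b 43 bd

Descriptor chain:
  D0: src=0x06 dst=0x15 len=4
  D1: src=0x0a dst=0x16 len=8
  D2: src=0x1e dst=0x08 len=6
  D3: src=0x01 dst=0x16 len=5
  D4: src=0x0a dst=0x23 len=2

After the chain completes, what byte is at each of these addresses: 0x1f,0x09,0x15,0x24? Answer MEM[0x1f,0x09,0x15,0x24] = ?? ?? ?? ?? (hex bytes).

MEM[0x1f,0x09,0x15,0x24] = 92 92 6e 0f

  after D0: wrote 4B at 0x15 = 6e671f39
  after D1: wrote 8B at 0x16 = e66a18890781387d
  after D2: wrote 6B at 0x08 = 7392930fd47b
  after D3: wrote 5B at 0x16 = 0606aacdd3
  after D4: wrote 2B at 0x23 = 930f
query mem[0x1f]=0x92, mem[0x09]=0x92, mem[0x15]=0x6e, mem[0x24]=0x0f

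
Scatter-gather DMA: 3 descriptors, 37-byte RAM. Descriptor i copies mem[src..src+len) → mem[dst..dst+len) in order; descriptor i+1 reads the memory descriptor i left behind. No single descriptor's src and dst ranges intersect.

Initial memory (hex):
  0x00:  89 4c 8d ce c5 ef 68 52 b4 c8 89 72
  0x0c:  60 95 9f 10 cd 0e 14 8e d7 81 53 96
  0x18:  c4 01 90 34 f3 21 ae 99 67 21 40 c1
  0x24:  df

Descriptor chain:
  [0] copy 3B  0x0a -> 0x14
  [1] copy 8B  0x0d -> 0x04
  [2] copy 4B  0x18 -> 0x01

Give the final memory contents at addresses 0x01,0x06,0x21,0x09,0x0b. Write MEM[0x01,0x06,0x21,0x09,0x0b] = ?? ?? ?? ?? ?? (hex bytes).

  after D0: wrote 3B at 0x14 = 897260
  after D1: wrote 8B at 0x04 = 959f10cd0e148e89
  after D2: wrote 4B at 0x01 = c4019034
query mem[0x01]=0xc4, mem[0x06]=0x10, mem[0x21]=0x21, mem[0x09]=0x14, mem[0x0b]=0x89

MEM[0x01,0x06,0x21,0x09,0x0b] = c4 10 21 14 89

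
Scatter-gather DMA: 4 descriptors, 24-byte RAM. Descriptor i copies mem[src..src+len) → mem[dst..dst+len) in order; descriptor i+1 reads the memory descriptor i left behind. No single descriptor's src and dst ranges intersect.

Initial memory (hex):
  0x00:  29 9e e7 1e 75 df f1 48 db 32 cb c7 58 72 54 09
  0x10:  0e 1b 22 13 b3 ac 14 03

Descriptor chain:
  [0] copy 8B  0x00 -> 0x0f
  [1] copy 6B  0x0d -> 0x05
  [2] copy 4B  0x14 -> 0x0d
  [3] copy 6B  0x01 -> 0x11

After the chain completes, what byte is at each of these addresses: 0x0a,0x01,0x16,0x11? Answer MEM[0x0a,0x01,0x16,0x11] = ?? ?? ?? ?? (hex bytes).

#0 dst[0x0f+8] := {0x29,0x9e,0xe7,0x1e,0x75,0xdf,0xf1,0x48}
#1 dst[0x05+6] := {0x72,0x54,0x29,0x9e,0xe7,0x1e}
#2 dst[0x0d+4] := {0xdf,0xf1,0x48,0x03}
#3 dst[0x11+6] := {0x9e,0xe7,0x1e,0x75,0x72,0x54}
query mem[0x0a]=0x1e, mem[0x01]=0x9e, mem[0x16]=0x54, mem[0x11]=0x9e

MEM[0x0a,0x01,0x16,0x11] = 1e 9e 54 9e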